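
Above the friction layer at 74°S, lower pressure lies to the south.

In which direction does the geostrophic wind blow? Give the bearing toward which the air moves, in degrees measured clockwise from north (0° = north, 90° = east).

090°

The pressure-gradient force points toward the south (bearing 180°).
Geostrophic balance: in the Southern Hemisphere the Coriolis force deflects motion to the left, so the geostrophic wind blows 90° to the left of the pressure-gradient force (low pressure on the right).
Rotating 180° by 90° counterclockwise gives 090° — the wind blows toward the east.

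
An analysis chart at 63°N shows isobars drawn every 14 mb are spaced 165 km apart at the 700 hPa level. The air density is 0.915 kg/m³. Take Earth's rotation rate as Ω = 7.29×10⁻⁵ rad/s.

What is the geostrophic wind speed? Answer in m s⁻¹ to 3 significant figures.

Coriolis parameter at 63°N:
f = 2Ω sin φ = 2 × 7.29×10⁻⁵ × sin 63° = 1.30×10⁻⁴ s⁻¹
Pressure gradient: |∂P/∂n| = 1400 Pa / 165000 m = 8.48×10⁻³ Pa/m
Geostrophic balance (pressure-gradient force = Coriolis force):
V_g = (1/(fρ)) |∂P/∂n| = 8.48×10⁻³ / (1.30×10⁻⁴ × 0.915) = 71.4 m/s

71.4 m s⁻¹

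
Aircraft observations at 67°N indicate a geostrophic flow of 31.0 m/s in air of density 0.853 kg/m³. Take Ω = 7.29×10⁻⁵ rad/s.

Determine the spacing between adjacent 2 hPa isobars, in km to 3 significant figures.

Coriolis parameter at 67°N:
f = 2Ω sin φ = 2 × 7.29×10⁻⁵ × sin 67° = 1.34×10⁻⁴ s⁻¹
Geostrophic balance rearranged: |∂P/∂n| = f ρ V_g
|∂P/∂n| = 1.34×10⁻⁴ × 0.853 × 31.0 = 3.55×10⁻³ Pa/m
Isobar spacing: Δn = ΔP/|∂P/∂n| = 200 Pa / 3.55×10⁻³ Pa/m = 56355 m ≈ 56.4 km

56.4 km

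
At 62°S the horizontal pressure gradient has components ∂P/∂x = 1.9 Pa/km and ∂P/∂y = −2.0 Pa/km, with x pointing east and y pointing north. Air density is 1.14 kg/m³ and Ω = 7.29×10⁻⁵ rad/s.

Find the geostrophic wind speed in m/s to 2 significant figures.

Coriolis parameter at 62°S:
f = 2Ω sin φ = 2 × 7.29×10⁻⁵ × sin 62° = 1.29×10⁻⁴ s⁻¹
In the Southern Hemisphere f is negative: f = −1.29×10⁻⁴ s⁻¹.
Component geostrophic relations (x east, y north):
u_g = −(1/(fρ)) ∂P/∂y,  v_g = (1/(fρ)) ∂P/∂x
u_g = −(−2.0×10⁻³)/(−1.29×10⁻⁴ × 1.14) = −13.6 m/s;  v_g = (1.9×10⁻³)/(−1.29×10⁻⁴ × 1.14) = −12.9 m/s
|V_g| = √(u_g² + v_g²) = 18.8 m/s

19 m/s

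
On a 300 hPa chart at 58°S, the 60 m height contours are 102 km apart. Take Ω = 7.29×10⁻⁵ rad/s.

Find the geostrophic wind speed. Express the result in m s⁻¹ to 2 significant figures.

47 m s⁻¹

Coriolis parameter at 58°S:
f = 2Ω sin φ = 2 × 7.29×10⁻⁵ × sin 58° = 1.24×10⁻⁴ s⁻¹
Height gradient: |∂Z/∂n| = 60 m / 102000 m = 5.88×10⁻⁴
On a pressure surface, geostrophic balance gives V_g = (g/f)|∂Z/∂n|:
V_g = 9.81 × 5.88×10⁻⁴ / 1.24×10⁻⁴ = 46.7 m/s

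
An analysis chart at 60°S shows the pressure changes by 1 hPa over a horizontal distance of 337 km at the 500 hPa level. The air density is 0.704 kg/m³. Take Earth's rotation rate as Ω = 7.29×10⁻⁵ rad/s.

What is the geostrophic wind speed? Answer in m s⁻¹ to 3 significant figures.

3.34 m s⁻¹

Coriolis parameter at 60°S:
f = 2Ω sin φ = 2 × 7.29×10⁻⁵ × sin 60° = 1.26×10⁻⁴ s⁻¹
Pressure gradient: |∂P/∂n| = 100 Pa / 337000 m = 2.97×10⁻⁴ Pa/m
Geostrophic balance (pressure-gradient force = Coriolis force):
V_g = (1/(fρ)) |∂P/∂n| = 2.97×10⁻⁴ / (1.26×10⁻⁴ × 0.704) = 3.34 m/s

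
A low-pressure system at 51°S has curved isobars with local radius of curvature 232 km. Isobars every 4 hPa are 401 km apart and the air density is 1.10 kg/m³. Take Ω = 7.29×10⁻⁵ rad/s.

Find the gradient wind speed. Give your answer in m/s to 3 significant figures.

Coriolis parameter at 51°S:
f = 2Ω sin φ = 2 × 7.29×10⁻⁵ × sin 51° = 1.13×10⁻⁴ s⁻¹
Pressure gradient: |∂P/∂n| = 400 Pa / 401000 m = 9.98×10⁻⁴ Pa/m
Geostrophic speed: V_g = |∂P/∂n|/(fρ) = 9.98×10⁻⁴/(1.13×10⁻⁴ × 1.10) = 8.00 m/s
Around a low, centrifugal force acts outward with Coriolis, so pressure-gradient force balances both:
(1/ρ)|∂P/∂n| = fV + V²/R  →  V² + fR·V − fR·V_g = 0
With fR = 1.13×10⁻⁴ × 232×10³ m = 26.3 m/s:
V = [−fR + √((fR)² + 4 fR V_g)]/2 = [−26.3 + √(26.3² + 4×26.3×8)]/2 = 6.43 m/s
Subgeostrophic (V < V_g = 8 m/s), as expected around a low.

6.43 m/s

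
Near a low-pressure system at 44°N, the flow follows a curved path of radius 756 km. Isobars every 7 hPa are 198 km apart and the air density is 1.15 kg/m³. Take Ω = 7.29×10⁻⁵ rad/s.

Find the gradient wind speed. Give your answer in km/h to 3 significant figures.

Coriolis parameter at 44°N:
f = 2Ω sin φ = 2 × 7.29×10⁻⁵ × sin 44° = 1.01×10⁻⁴ s⁻¹
Pressure gradient: |∂P/∂n| = 700 Pa / 198000 m = 3.54×10⁻³ Pa/m
Geostrophic speed: V_g = |∂P/∂n|/(fρ) = 3.54×10⁻³/(1.01×10⁻⁴ × 1.15) = 30.4 m/s
Around a low, centrifugal force acts outward with Coriolis, so pressure-gradient force balances both:
(1/ρ)|∂P/∂n| = fV + V²/R  →  V² + fR·V − fR·V_g = 0
With fR = 1.01×10⁻⁴ × 756×10³ m = 76.6 m/s:
V = [−fR + √((fR)² + 4 fR V_g)]/2 = [−76.6 + √(76.6² + 4×76.6×30.4)]/2 = 23.3 m/s
Subgeostrophic (V < V_g = 30.4 m/s), as expected around a low.
Converting: 23.3 m/s × 3.6 = 83.8 km/h

83.8 km/h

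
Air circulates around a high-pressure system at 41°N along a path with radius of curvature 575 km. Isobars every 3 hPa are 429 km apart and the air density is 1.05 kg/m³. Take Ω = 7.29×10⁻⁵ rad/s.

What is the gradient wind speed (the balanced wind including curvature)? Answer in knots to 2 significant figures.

Coriolis parameter at 41°N:
f = 2Ω sin φ = 2 × 7.29×10⁻⁵ × sin 41° = 9.57×10⁻⁵ s⁻¹
Pressure gradient: |∂P/∂n| = 300 Pa / 429000 m = 6.99×10⁻⁴ Pa/m
Geostrophic speed: V_g = |∂P/∂n|/(fρ) = 6.99×10⁻⁴/(9.57×10⁻⁵ × 1.05) = 6.96 m/s
Around a high, pressure-gradient force acts outward with centrifugal, so Coriolis balances both:
fV = (1/ρ)|∂P/∂n| + V²/R  →  V² − fR·V + fR·V_g = 0
With fR = 9.57×10⁻⁵ × 575×10³ m = 55.0 m/s:
V = [fR − √((fR)² − 4 fR V_g)]/2 = [55.0 − √(55.0² − 4×55.0×6.96)]/2 = 8.18 m/s
Supergeostrophic (V > V_g = 6.96 m/s), as expected around a high.
Converting: 8.18 m/s × 1.944 = 16 knots

16 knots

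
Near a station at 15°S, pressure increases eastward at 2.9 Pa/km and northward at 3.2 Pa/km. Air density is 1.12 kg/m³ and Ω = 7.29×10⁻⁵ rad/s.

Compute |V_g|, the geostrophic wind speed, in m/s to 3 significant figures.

Coriolis parameter at 15°S:
f = 2Ω sin φ = 2 × 7.29×10⁻⁵ × sin 15° = 3.77×10⁻⁵ s⁻¹
In the Southern Hemisphere f is negative: f = −3.77×10⁻⁵ s⁻¹.
Component geostrophic relations (x east, y north):
u_g = −(1/(fρ)) ∂P/∂y,  v_g = (1/(fρ)) ∂P/∂x
u_g = −(3.2×10⁻³)/(−3.77×10⁻⁵ × 1.12) = 75.7 m/s;  v_g = (2.9×10⁻³)/(−3.77×10⁻⁵ × 1.12) = −68.6 m/s
|V_g| = √(u_g² + v_g²) = 102 m/s

102 m/s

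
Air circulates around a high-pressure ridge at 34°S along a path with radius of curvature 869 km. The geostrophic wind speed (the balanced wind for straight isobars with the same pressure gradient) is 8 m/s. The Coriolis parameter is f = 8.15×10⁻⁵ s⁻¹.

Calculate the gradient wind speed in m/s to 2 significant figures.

9.2 m/s

Around a high, pressure-gradient force acts outward with centrifugal, so Coriolis balances both:
fV = (1/ρ)|∂P/∂n| + V²/R  →  V² − fR·V + fR·V_g = 0
With fR = 8.15×10⁻⁵ × 869×10³ m = 70.8 m/s:
V = [fR − √((fR)² − 4 fR V_g)]/2 = [70.8 − √(70.8² − 4×70.8×8)]/2 = 9.19 m/s
Supergeostrophic (V > V_g = 8 m/s), as expected around a high.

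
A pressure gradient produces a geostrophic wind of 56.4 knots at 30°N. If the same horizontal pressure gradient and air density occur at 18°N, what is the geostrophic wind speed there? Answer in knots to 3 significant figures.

With the same pressure gradient and density, V_g ∝ 1/f ∝ 1/sin φ.
V₂ = V₁ · sin φ₁ / sin φ₂ = 56.4 × sin 30° / sin 18°
V₂ = 56.4 × 0.5000/0.3090 = 91.3 knots

91.3 knots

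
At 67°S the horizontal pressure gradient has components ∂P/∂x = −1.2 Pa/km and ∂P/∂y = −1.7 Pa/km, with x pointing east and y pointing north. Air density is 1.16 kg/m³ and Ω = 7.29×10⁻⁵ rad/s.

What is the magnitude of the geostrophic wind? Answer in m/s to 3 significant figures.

Coriolis parameter at 67°S:
f = 2Ω sin φ = 2 × 7.29×10⁻⁵ × sin 67° = 1.34×10⁻⁴ s⁻¹
In the Southern Hemisphere f is negative: f = −1.34×10⁻⁴ s⁻¹.
Component geostrophic relations (x east, y north):
u_g = −(1/(fρ)) ∂P/∂y,  v_g = (1/(fρ)) ∂P/∂x
u_g = −(−1.7×10⁻³)/(−1.34×10⁻⁴ × 1.16) = −10.9 m/s;  v_g = (−1.2×10⁻³)/(−1.34×10⁻⁴ × 1.16) = 7.71 m/s
|V_g| = √(u_g² + v_g²) = 13.4 m/s

13.4 m/s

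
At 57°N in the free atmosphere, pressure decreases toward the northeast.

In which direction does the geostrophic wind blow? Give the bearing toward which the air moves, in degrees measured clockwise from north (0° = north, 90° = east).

135°

The pressure-gradient force points toward the northeast (bearing 045°).
Geostrophic balance: in the Northern Hemisphere the Coriolis force deflects motion to the right, so the geostrophic wind blows 90° to the right of the pressure-gradient force (low pressure on the left).
Rotating 045° by 90° clockwise gives 135° — the wind blows toward the southeast.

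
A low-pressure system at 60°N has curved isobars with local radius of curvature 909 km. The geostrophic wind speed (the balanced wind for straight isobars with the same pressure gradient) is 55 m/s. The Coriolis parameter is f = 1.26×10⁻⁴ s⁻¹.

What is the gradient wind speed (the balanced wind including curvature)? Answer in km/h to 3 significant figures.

146 km/h

Around a low, centrifugal force acts outward with Coriolis, so pressure-gradient force balances both:
(1/ρ)|∂P/∂n| = fV + V²/R  →  V² + fR·V − fR·V_g = 0
With fR = 1.26×10⁻⁴ × 909×10³ m = 115 m/s:
V = [−fR + √((fR)² + 4 fR V_g)]/2 = [−115 + √(115² + 4×115×55)]/2 = 40.6 m/s
Subgeostrophic (V < V_g = 55 m/s), as expected around a low.
Converting: 40.6 m/s × 3.6 = 146 km/h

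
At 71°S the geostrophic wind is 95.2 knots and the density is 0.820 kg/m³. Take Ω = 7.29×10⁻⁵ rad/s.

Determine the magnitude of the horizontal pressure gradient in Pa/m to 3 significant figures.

Coriolis parameter at 71°S:
f = 2Ω sin φ = 2 × 7.29×10⁻⁵ × sin 71° = 1.38×10⁻⁴ s⁻¹
Wind speed in SI: 95.2 knots = 49.0 m/s
Geostrophic balance rearranged: |∂P/∂n| = f ρ V_g
|∂P/∂n| = 1.38×10⁻⁴ × 0.820 × 49.0 = 5.54×10⁻³ Pa/m

5.54×10⁻³ Pa/m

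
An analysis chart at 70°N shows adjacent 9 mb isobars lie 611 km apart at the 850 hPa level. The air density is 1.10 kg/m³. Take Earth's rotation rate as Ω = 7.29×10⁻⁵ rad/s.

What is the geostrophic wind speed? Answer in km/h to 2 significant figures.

Coriolis parameter at 70°N:
f = 2Ω sin φ = 2 × 7.29×10⁻⁵ × sin 70° = 1.37×10⁻⁴ s⁻¹
Pressure gradient: |∂P/∂n| = 900 Pa / 611000 m = 1.47×10⁻³ Pa/m
Geostrophic balance (pressure-gradient force = Coriolis force):
V_g = (1/(fρ)) |∂P/∂n| = 1.47×10⁻³ / (1.37×10⁻⁴ × 1.10) = 9.77 m/s
Converting: 9.77 m/s × 3.6 = 35 km/h

35 km/h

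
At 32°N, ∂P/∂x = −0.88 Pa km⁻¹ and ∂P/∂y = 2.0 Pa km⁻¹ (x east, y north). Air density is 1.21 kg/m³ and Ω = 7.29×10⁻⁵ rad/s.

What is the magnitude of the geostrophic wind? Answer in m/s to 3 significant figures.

23.4 m/s

Coriolis parameter at 32°N:
f = 2Ω sin φ = 2 × 7.29×10⁻⁵ × sin 32° = 7.73×10⁻⁵ s⁻¹
Component geostrophic relations (x east, y north):
u_g = −(1/(fρ)) ∂P/∂y,  v_g = (1/(fρ)) ∂P/∂x
u_g = −(2.0×10⁻³)/(7.73×10⁻⁵ × 1.21) = −21.4 m/s;  v_g = (−0.88×10⁻³)/(7.73×10⁻⁵ × 1.21) = −9.41 m/s
|V_g| = √(u_g² + v_g²) = 23.4 m/s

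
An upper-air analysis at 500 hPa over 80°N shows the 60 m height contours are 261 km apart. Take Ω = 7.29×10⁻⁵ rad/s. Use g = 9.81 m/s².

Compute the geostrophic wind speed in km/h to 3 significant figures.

56.5 km/h

Coriolis parameter at 80°N:
f = 2Ω sin φ = 2 × 7.29×10⁻⁵ × sin 80° = 1.44×10⁻⁴ s⁻¹
Height gradient: |∂Z/∂n| = 60 m / 261000 m = 2.30×10⁻⁴
On a pressure surface, geostrophic balance gives V_g = (g/f)|∂Z/∂n|:
V_g = 9.81 × 2.30×10⁻⁴ / 1.44×10⁻⁴ = 15.7 m/s
Converting: 15.7 m/s × 3.6 = 56.5 km/h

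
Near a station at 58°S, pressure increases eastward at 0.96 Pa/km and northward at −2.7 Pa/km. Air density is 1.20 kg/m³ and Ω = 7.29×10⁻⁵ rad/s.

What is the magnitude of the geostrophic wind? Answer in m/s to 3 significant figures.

Coriolis parameter at 58°S:
f = 2Ω sin φ = 2 × 7.29×10⁻⁵ × sin 58° = 1.24×10⁻⁴ s⁻¹
In the Southern Hemisphere f is negative: f = −1.24×10⁻⁴ s⁻¹.
Component geostrophic relations (x east, y north):
u_g = −(1/(fρ)) ∂P/∂y,  v_g = (1/(fρ)) ∂P/∂x
u_g = −(−2.7×10⁻³)/(−1.24×10⁻⁴ × 1.20) = −18.2 m/s;  v_g = (0.96×10⁻³)/(−1.24×10⁻⁴ × 1.20) = −6.47 m/s
|V_g| = √(u_g² + v_g²) = 19.3 m/s

19.3 m/s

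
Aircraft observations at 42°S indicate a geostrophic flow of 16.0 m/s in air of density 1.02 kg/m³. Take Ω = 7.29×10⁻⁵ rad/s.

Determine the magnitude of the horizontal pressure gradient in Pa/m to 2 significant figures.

Coriolis parameter at 42°S:
f = 2Ω sin φ = 2 × 7.29×10⁻⁵ × sin 42° = 9.76×10⁻⁵ s⁻¹
Geostrophic balance rearranged: |∂P/∂n| = f ρ V_g
|∂P/∂n| = 9.76×10⁻⁵ × 1.02 × 16.0 = 1.59×10⁻³ Pa/m

1.6×10⁻³ Pa/m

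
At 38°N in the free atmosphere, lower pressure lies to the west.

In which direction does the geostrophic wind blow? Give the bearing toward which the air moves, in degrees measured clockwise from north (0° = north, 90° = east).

The pressure-gradient force points toward the west (bearing 270°).
Geostrophic balance: in the Northern Hemisphere the Coriolis force deflects motion to the right, so the geostrophic wind blows 90° to the right of the pressure-gradient force (low pressure on the left).
Rotating 270° by 90° clockwise gives 000° — the wind blows toward the north.

000°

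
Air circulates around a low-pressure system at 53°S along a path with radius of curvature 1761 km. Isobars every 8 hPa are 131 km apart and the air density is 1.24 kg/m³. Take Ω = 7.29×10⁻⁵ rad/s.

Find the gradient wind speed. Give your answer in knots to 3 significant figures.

Coriolis parameter at 53°S:
f = 2Ω sin φ = 2 × 7.29×10⁻⁵ × sin 53° = 1.16×10⁻⁴ s⁻¹
Pressure gradient: |∂P/∂n| = 800 Pa / 131000 m = 6.11×10⁻³ Pa/m
Geostrophic speed: V_g = |∂P/∂n|/(fρ) = 6.11×10⁻³/(1.16×10⁻⁴ × 1.24) = 42.3 m/s
Around a low, centrifugal force acts outward with Coriolis, so pressure-gradient force balances both:
(1/ρ)|∂P/∂n| = fV + V²/R  →  V² + fR·V − fR·V_g = 0
With fR = 1.16×10⁻⁴ × 1761×10³ m = 205 m/s:
V = [−fR + √((fR)² + 4 fR V_g)]/2 = [−205 + √(205² + 4×205×42.3)]/2 = 36 m/s
Subgeostrophic (V < V_g = 42.3 m/s), as expected around a low.
Converting: 36 m/s × 1.944 = 69.9 knots

69.9 knots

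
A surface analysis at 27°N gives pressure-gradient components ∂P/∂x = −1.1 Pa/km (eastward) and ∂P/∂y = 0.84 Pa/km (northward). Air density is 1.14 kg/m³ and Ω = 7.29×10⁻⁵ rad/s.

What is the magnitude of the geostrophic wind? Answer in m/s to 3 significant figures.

18.3 m/s

Coriolis parameter at 27°N:
f = 2Ω sin φ = 2 × 7.29×10⁻⁵ × sin 27° = 6.62×10⁻⁵ s⁻¹
Component geostrophic relations (x east, y north):
u_g = −(1/(fρ)) ∂P/∂y,  v_g = (1/(fρ)) ∂P/∂x
u_g = −(0.84×10⁻³)/(6.62×10⁻⁵ × 1.14) = −11.1 m/s;  v_g = (−1.1×10⁻³)/(6.62×10⁻⁵ × 1.14) = −14.6 m/s
|V_g| = √(u_g² + v_g²) = 18.3 m/s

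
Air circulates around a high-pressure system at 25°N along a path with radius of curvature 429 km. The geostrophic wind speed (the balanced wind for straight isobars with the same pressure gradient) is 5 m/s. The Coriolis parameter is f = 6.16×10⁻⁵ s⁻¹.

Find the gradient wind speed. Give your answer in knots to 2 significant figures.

13 knots

Around a high, pressure-gradient force acts outward with centrifugal, so Coriolis balances both:
fV = (1/ρ)|∂P/∂n| + V²/R  →  V² − fR·V + fR·V_g = 0
With fR = 6.16×10⁻⁵ × 429×10³ m = 26.4 m/s:
V = [fR − √((fR)² − 4 fR V_g)]/2 = [26.4 − √(26.4² − 4×26.4×5)]/2 = 6.7 m/s
Supergeostrophic (V > V_g = 5 m/s), as expected around a high.
Converting: 6.7 m/s × 1.944 = 13 knots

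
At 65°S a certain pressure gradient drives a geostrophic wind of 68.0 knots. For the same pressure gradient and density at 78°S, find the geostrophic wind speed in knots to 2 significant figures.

63 knots

With the same pressure gradient and density, V_g ∝ 1/f ∝ 1/sin φ.
V₂ = V₁ · sin φ₁ / sin φ₂ = 68.0 × sin 65° / sin 78°
V₂ = 68.0 × 0.9063/0.9781 = 63 knots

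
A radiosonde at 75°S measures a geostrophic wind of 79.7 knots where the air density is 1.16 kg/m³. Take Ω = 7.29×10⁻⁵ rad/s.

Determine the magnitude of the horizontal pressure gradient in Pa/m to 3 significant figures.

6.70×10⁻³ Pa/m

Coriolis parameter at 75°S:
f = 2Ω sin φ = 2 × 7.29×10⁻⁵ × sin 75° = 1.41×10⁻⁴ s⁻¹
Wind speed in SI: 79.7 knots = 41.0 m/s
Geostrophic balance rearranged: |∂P/∂n| = f ρ V_g
|∂P/∂n| = 1.41×10⁻⁴ × 1.16 × 41.0 = 6.70×10⁻³ Pa/m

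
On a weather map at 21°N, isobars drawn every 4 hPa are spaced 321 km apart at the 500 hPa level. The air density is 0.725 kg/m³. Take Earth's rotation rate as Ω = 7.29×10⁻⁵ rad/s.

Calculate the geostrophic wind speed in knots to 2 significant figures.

Coriolis parameter at 21°N:
f = 2Ω sin φ = 2 × 7.29×10⁻⁵ × sin 21° = 5.23×10⁻⁵ s⁻¹
Pressure gradient: |∂P/∂n| = 400 Pa / 321000 m = 1.25×10⁻³ Pa/m
Geostrophic balance (pressure-gradient force = Coriolis force):
V_g = (1/(fρ)) |∂P/∂n| = 1.25×10⁻³ / (5.23×10⁻⁵ × 0.725) = 32.9 m/s
Converting: 32.9 m/s × 1.944 = 64 knots

64 knots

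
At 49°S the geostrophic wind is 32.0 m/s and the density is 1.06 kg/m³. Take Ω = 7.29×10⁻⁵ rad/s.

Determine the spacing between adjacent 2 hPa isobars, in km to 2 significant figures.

Coriolis parameter at 49°S:
f = 2Ω sin φ = 2 × 7.29×10⁻⁵ × sin 49° = 1.10×10⁻⁴ s⁻¹
Geostrophic balance rearranged: |∂P/∂n| = f ρ V_g
|∂P/∂n| = 1.10×10⁻⁴ × 1.06 × 32.0 = 3.73×10⁻³ Pa/m
Isobar spacing: Δn = ΔP/|∂P/∂n| = 200 Pa / 3.73×10⁻³ Pa/m = 53584 m ≈ 54 km

54 km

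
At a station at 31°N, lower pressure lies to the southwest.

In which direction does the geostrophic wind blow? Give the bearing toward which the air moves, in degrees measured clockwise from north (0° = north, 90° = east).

The pressure-gradient force points toward the southwest (bearing 225°).
Geostrophic balance: in the Northern Hemisphere the Coriolis force deflects motion to the right, so the geostrophic wind blows 90° to the right of the pressure-gradient force (low pressure on the left).
Rotating 225° by 90° clockwise gives 315° — the wind blows toward the northwest.

315°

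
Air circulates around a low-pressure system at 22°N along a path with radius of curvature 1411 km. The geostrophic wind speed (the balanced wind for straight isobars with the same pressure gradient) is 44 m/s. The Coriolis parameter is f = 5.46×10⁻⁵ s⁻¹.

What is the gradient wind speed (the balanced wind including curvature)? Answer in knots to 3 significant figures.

Around a low, centrifugal force acts outward with Coriolis, so pressure-gradient force balances both:
(1/ρ)|∂P/∂n| = fV + V²/R  →  V² + fR·V − fR·V_g = 0
With fR = 5.46×10⁻⁵ × 1411×10³ m = 77.0 m/s:
V = [−fR + √((fR)² + 4 fR V_g)]/2 = [−77.0 + √(77.0² + 4×77.0×44)]/2 = 31.3 m/s
Subgeostrophic (V < V_g = 44 m/s), as expected around a low.
Converting: 31.3 m/s × 1.944 = 60.8 knots

60.8 knots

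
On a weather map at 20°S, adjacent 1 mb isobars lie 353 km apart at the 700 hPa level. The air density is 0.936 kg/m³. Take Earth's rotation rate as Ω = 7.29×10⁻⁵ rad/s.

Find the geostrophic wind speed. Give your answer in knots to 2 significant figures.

12 knots

Coriolis parameter at 20°S:
f = 2Ω sin φ = 2 × 7.29×10⁻⁵ × sin 20° = 4.99×10⁻⁵ s⁻¹
Pressure gradient: |∂P/∂n| = 100 Pa / 353000 m = 2.83×10⁻⁴ Pa/m
Geostrophic balance (pressure-gradient force = Coriolis force):
V_g = (1/(fρ)) |∂P/∂n| = 2.83×10⁻⁴ / (4.99×10⁻⁵ × 0.936) = 6.07 m/s
Converting: 6.07 m/s × 1.944 = 12 knots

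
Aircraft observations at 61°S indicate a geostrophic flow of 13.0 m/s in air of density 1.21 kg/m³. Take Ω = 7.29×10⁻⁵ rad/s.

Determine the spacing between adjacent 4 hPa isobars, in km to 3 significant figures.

199 km

Coriolis parameter at 61°S:
f = 2Ω sin φ = 2 × 7.29×10⁻⁵ × sin 61° = 1.28×10⁻⁴ s⁻¹
Geostrophic balance rearranged: |∂P/∂n| = f ρ V_g
|∂P/∂n| = 1.28×10⁻⁴ × 1.21 × 13.0 = 2.01×10⁻³ Pa/m
Isobar spacing: Δn = ΔP/|∂P/∂n| = 400 Pa / 2.01×10⁻³ Pa/m = 199413 m ≈ 199 km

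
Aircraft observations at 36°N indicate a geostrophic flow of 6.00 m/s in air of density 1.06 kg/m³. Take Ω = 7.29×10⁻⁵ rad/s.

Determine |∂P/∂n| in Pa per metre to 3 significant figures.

5.45×10⁻⁴ Pa/m

Coriolis parameter at 36°N:
f = 2Ω sin φ = 2 × 7.29×10⁻⁵ × sin 36° = 8.57×10⁻⁵ s⁻¹
Geostrophic balance rearranged: |∂P/∂n| = f ρ V_g
|∂P/∂n| = 8.57×10⁻⁵ × 1.06 × 6.00 = 5.45×10⁻⁴ Pa/m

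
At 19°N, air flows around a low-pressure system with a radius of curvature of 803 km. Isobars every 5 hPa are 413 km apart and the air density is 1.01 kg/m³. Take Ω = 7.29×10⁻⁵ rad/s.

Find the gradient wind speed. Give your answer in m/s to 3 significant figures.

Coriolis parameter at 19°N:
f = 2Ω sin φ = 2 × 7.29×10⁻⁵ × sin 19° = 4.75×10⁻⁵ s⁻¹
Pressure gradient: |∂P/∂n| = 500 Pa / 413000 m = 1.21×10⁻³ Pa/m
Geostrophic speed: V_g = |∂P/∂n|/(fρ) = 1.21×10⁻³/(4.75×10⁻⁵ × 1.01) = 25.3 m/s
Around a low, centrifugal force acts outward with Coriolis, so pressure-gradient force balances both:
(1/ρ)|∂P/∂n| = fV + V²/R  →  V² + fR·V − fR·V_g = 0
With fR = 4.75×10⁻⁵ × 803×10³ m = 38.1 m/s:
V = [−fR + √((fR)² + 4 fR V_g)]/2 = [−38.1 + √(38.1² + 4×38.1×25.3)]/2 = 17.4 m/s
Subgeostrophic (V < V_g = 25.3 m/s), as expected around a low.

17.4 m/s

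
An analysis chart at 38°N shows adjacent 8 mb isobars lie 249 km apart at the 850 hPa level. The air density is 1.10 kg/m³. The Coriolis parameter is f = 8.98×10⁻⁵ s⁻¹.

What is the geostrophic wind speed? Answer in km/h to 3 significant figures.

Pressure gradient: |∂P/∂n| = 800 Pa / 249000 m = 3.21×10⁻³ Pa/m
Geostrophic balance (pressure-gradient force = Coriolis force):
V_g = (1/(fρ)) |∂P/∂n| = 3.21×10⁻³ / (8.98×10⁻⁵ × 1.10) = 32.5 m/s
Converting: 32.5 m/s × 3.6 = 117 km/h

117 km/h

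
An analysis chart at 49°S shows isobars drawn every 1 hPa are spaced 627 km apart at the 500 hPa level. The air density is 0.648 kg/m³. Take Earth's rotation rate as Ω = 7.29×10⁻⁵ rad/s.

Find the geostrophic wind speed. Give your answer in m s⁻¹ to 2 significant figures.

2.2 m s⁻¹

Coriolis parameter at 49°S:
f = 2Ω sin φ = 2 × 7.29×10⁻⁵ × sin 49° = 1.10×10⁻⁴ s⁻¹
Pressure gradient: |∂P/∂n| = 100 Pa / 627000 m = 1.59×10⁻⁴ Pa/m
Geostrophic balance (pressure-gradient force = Coriolis force):
V_g = (1/(fρ)) |∂P/∂n| = 1.59×10⁻⁴ / (1.10×10⁻⁴ × 0.648) = 2.24 m/s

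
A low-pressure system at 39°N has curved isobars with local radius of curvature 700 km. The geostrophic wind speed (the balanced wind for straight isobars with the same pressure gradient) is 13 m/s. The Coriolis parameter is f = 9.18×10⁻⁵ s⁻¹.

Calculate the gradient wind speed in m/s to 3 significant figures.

Around a low, centrifugal force acts outward with Coriolis, so pressure-gradient force balances both:
(1/ρ)|∂P/∂n| = fV + V²/R  →  V² + fR·V − fR·V_g = 0
With fR = 9.18×10⁻⁵ × 700×10³ m = 64.3 m/s:
V = [−fR + √((fR)² + 4 fR V_g)]/2 = [−64.3 + √(64.3² + 4×64.3×13)]/2 = 11.1 m/s
Subgeostrophic (V < V_g = 13 m/s), as expected around a low.

11.1 m/s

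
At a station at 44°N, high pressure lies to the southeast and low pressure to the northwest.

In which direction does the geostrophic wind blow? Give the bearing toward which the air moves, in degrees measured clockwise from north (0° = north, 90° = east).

The pressure-gradient force points toward the northwest (bearing 315°).
Geostrophic balance: in the Northern Hemisphere the Coriolis force deflects motion to the right, so the geostrophic wind blows 90° to the right of the pressure-gradient force (low pressure on the left).
Rotating 315° by 90° clockwise gives 045° — the wind blows toward the northeast.

045°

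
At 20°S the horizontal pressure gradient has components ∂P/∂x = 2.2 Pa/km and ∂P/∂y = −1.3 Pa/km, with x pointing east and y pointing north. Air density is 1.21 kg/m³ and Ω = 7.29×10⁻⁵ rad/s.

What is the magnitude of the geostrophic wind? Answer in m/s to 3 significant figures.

42.4 m/s

Coriolis parameter at 20°S:
f = 2Ω sin φ = 2 × 7.29×10⁻⁵ × sin 20° = 4.99×10⁻⁵ s⁻¹
In the Southern Hemisphere f is negative: f = −4.99×10⁻⁵ s⁻¹.
Component geostrophic relations (x east, y north):
u_g = −(1/(fρ)) ∂P/∂y,  v_g = (1/(fρ)) ∂P/∂x
u_g = −(−1.3×10⁻³)/(−4.99×10⁻⁵ × 1.21) = −21.5 m/s;  v_g = (2.2×10⁻³)/(−4.99×10⁻⁵ × 1.21) = −36.5 m/s
|V_g| = √(u_g² + v_g²) = 42.4 m/s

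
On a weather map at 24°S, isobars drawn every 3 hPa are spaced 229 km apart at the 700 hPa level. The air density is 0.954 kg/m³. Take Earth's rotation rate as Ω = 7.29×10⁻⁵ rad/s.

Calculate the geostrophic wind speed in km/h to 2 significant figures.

Coriolis parameter at 24°S:
f = 2Ω sin φ = 2 × 7.29×10⁻⁵ × sin 24° = 5.93×10⁻⁵ s⁻¹
Pressure gradient: |∂P/∂n| = 300 Pa / 229000 m = 1.31×10⁻³ Pa/m
Geostrophic balance (pressure-gradient force = Coriolis force):
V_g = (1/(fρ)) |∂P/∂n| = 1.31×10⁻³ / (5.93×10⁻⁵ × 0.954) = 23.2 m/s
Converting: 23.2 m/s × 3.6 = 83 km/h

83 km/h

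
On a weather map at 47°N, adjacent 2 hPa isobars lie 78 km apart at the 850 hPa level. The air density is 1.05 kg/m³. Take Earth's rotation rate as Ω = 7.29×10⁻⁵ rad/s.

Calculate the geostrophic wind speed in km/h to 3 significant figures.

82.4 km/h

Coriolis parameter at 47°N:
f = 2Ω sin φ = 2 × 7.29×10⁻⁵ × sin 47° = 1.07×10⁻⁴ s⁻¹
Pressure gradient: |∂P/∂n| = 200 Pa / 78000 m = 2.56×10⁻³ Pa/m
Geostrophic balance (pressure-gradient force = Coriolis force):
V_g = (1/(fρ)) |∂P/∂n| = 2.56×10⁻³ / (1.07×10⁻⁴ × 1.05) = 22.9 m/s
Converting: 22.9 m/s × 3.6 = 82.4 km/h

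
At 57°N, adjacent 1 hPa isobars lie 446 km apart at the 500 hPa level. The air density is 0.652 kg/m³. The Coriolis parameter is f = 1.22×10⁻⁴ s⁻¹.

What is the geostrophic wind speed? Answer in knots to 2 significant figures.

5.5 knots

Pressure gradient: |∂P/∂n| = 100 Pa / 446000 m = 2.24×10⁻⁴ Pa/m
Geostrophic balance (pressure-gradient force = Coriolis force):
V_g = (1/(fρ)) |∂P/∂n| = 2.24×10⁻⁴ / (1.22×10⁻⁴ × 0.652) = 2.82 m/s
Converting: 2.82 m/s × 1.944 = 5.5 knots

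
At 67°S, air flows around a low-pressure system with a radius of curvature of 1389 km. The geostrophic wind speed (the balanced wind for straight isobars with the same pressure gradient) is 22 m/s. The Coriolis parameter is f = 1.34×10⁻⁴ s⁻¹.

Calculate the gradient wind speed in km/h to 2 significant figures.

Around a low, centrifugal force acts outward with Coriolis, so pressure-gradient force balances both:
(1/ρ)|∂P/∂n| = fV + V²/R  →  V² + fR·V − fR·V_g = 0
With fR = 1.34×10⁻⁴ × 1389×10³ m = 186 m/s:
V = [−fR + √((fR)² + 4 fR V_g)]/2 = [−186 + √(186² + 4×186×22)]/2 = 19.9 m/s
Subgeostrophic (V < V_g = 22 m/s), as expected around a low.
Converting: 19.9 m/s × 3.6 = 72 km/h

72 km/h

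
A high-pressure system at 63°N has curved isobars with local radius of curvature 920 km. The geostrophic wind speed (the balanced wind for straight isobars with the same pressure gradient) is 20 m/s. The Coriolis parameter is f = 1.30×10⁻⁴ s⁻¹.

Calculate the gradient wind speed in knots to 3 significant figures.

49.4 knots

Around a high, pressure-gradient force acts outward with centrifugal, so Coriolis balances both:
fV = (1/ρ)|∂P/∂n| + V²/R  →  V² − fR·V + fR·V_g = 0
With fR = 1.30×10⁻⁴ × 920×10³ m = 120 m/s:
V = [fR − √((fR)² − 4 fR V_g)]/2 = [120 − √(120² − 4×120×20)]/2 = 25.4 m/s
Supergeostrophic (V > V_g = 20 m/s), as expected around a high.
Converting: 25.4 m/s × 1.944 = 49.4 knots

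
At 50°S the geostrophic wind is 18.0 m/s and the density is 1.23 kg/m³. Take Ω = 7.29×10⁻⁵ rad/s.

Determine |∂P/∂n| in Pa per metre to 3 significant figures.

2.47×10⁻³ Pa/m

Coriolis parameter at 50°S:
f = 2Ω sin φ = 2 × 7.29×10⁻⁵ × sin 50° = 1.12×10⁻⁴ s⁻¹
Geostrophic balance rearranged: |∂P/∂n| = f ρ V_g
|∂P/∂n| = 1.12×10⁻⁴ × 1.23 × 18.0 = 2.47×10⁻³ Pa/m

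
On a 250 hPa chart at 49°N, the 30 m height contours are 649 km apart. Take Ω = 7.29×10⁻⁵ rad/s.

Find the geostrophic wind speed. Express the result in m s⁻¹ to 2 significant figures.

4.1 m s⁻¹

Coriolis parameter at 49°N:
f = 2Ω sin φ = 2 × 7.29×10⁻⁵ × sin 49° = 1.10×10⁻⁴ s⁻¹
Height gradient: |∂Z/∂n| = 30 m / 649000 m = 4.62×10⁻⁵
On a pressure surface, geostrophic balance gives V_g = (g/f)|∂Z/∂n|:
V_g = 9.81 × 4.62×10⁻⁵ / 1.10×10⁻⁴ = 4.12 m/s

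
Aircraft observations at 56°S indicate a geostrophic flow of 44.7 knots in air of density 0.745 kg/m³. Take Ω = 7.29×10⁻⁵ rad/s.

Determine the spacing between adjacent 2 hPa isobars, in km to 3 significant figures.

Coriolis parameter at 56°S:
f = 2Ω sin φ = 2 × 7.29×10⁻⁵ × sin 56° = 1.21×10⁻⁴ s⁻¹
Wind speed in SI: 44.7 knots = 23.0 m/s
Geostrophic balance rearranged: |∂P/∂n| = f ρ V_g
|∂P/∂n| = 1.21×10⁻⁴ × 0.745 × 23.0 = 2.07×10⁻³ Pa/m
Isobar spacing: Δn = ΔP/|∂P/∂n| = 200 Pa / 2.07×10⁻³ Pa/m = 96582 m ≈ 96.6 km

96.6 km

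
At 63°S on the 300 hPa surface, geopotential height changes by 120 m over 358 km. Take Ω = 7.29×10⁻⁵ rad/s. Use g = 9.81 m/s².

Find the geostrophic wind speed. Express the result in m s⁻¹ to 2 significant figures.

Coriolis parameter at 63°S:
f = 2Ω sin φ = 2 × 7.29×10⁻⁵ × sin 63° = 1.30×10⁻⁴ s⁻¹
Height gradient: |∂Z/∂n| = 120 m / 358000 m = 3.35×10⁻⁴
On a pressure surface, geostrophic balance gives V_g = (g/f)|∂Z/∂n|:
V_g = 9.81 × 3.35×10⁻⁴ / 1.30×10⁻⁴ = 25.3 m/s

25 m s⁻¹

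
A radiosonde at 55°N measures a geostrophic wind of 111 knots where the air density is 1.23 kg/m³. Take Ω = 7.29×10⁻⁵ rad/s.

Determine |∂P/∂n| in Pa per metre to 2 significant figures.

Coriolis parameter at 55°N:
f = 2Ω sin φ = 2 × 7.29×10⁻⁵ × sin 55° = 1.19×10⁻⁴ s⁻¹
Wind speed in SI: 111 knots = 57.1 m/s
Geostrophic balance rearranged: |∂P/∂n| = f ρ V_g
|∂P/∂n| = 1.19×10⁻⁴ × 1.23 × 57.1 = 8.39×10⁻³ Pa/m

8.4×10⁻³ Pa/m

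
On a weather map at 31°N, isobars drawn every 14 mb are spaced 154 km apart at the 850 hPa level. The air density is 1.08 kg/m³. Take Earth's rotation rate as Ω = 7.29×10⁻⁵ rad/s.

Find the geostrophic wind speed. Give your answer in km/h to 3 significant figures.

Coriolis parameter at 31°N:
f = 2Ω sin φ = 2 × 7.29×10⁻⁵ × sin 31° = 7.51×10⁻⁵ s⁻¹
Pressure gradient: |∂P/∂n| = 1400 Pa / 154000 m = 9.09×10⁻³ Pa/m
Geostrophic balance (pressure-gradient force = Coriolis force):
V_g = (1/(fρ)) |∂P/∂n| = 9.09×10⁻³ / (7.51×10⁻⁵ × 1.08) = 112 m/s
Converting: 112 m/s × 3.6 = 404 km/h

404 km/h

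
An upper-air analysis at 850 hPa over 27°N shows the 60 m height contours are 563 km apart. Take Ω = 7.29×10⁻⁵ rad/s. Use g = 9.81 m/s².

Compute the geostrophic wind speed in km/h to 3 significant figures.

56.9 km/h

Coriolis parameter at 27°N:
f = 2Ω sin φ = 2 × 7.29×10⁻⁵ × sin 27° = 6.62×10⁻⁵ s⁻¹
Height gradient: |∂Z/∂n| = 60 m / 563000 m = 1.07×10⁻⁴
On a pressure surface, geostrophic balance gives V_g = (g/f)|∂Z/∂n|:
V_g = 9.81 × 1.07×10⁻⁴ / 6.62×10⁻⁵ = 15.8 m/s
Converting: 15.8 m/s × 3.6 = 56.9 km/h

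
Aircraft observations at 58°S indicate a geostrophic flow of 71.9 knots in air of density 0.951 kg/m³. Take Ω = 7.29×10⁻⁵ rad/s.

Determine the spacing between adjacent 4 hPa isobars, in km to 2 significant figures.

Coriolis parameter at 58°S:
f = 2Ω sin φ = 2 × 7.29×10⁻⁵ × sin 58° = 1.24×10⁻⁴ s⁻¹
Wind speed in SI: 71.9 knots = 37.0 m/s
Geostrophic balance rearranged: |∂P/∂n| = f ρ V_g
|∂P/∂n| = 1.24×10⁻⁴ × 0.951 × 37.0 = 4.35×10⁻³ Pa/m
Isobar spacing: Δn = ΔP/|∂P/∂n| = 400 Pa / 4.35×10⁻³ Pa/m = 91968 m ≈ 92 km

92 km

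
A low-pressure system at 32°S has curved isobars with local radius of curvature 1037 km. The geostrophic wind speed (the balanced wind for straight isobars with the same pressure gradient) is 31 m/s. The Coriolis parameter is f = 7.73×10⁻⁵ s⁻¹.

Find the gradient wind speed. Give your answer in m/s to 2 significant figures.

Around a low, centrifugal force acts outward with Coriolis, so pressure-gradient force balances both:
(1/ρ)|∂P/∂n| = fV + V²/R  →  V² + fR·V − fR·V_g = 0
With fR = 7.73×10⁻⁵ × 1037×10³ m = 80.2 m/s:
V = [−fR + √((fR)² + 4 fR V_g)]/2 = [−80.2 + √(80.2² + 4×80.2×31)]/2 = 23.9 m/s
Subgeostrophic (V < V_g = 31 m/s), as expected around a low.

24 m/s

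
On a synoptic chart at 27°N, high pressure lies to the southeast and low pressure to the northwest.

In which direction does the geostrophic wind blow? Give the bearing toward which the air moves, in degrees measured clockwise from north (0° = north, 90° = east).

045°

The pressure-gradient force points toward the northwest (bearing 315°).
Geostrophic balance: in the Northern Hemisphere the Coriolis force deflects motion to the right, so the geostrophic wind blows 90° to the right of the pressure-gradient force (low pressure on the left).
Rotating 315° by 90° clockwise gives 045° — the wind blows toward the northeast.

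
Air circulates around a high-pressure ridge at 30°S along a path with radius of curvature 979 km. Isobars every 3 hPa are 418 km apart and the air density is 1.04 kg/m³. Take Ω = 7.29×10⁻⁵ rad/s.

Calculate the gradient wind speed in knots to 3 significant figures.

Coriolis parameter at 30°S:
f = 2Ω sin φ = 2 × 7.29×10⁻⁵ × sin 30° = 7.29×10⁻⁵ s⁻¹
Pressure gradient: |∂P/∂n| = 300 Pa / 418000 m = 7.18×10⁻⁴ Pa/m
Geostrophic speed: V_g = |∂P/∂n|/(fρ) = 7.18×10⁻⁴/(7.29×10⁻⁵ × 1.04) = 9.47 m/s
Around a high, pressure-gradient force acts outward with centrifugal, so Coriolis balances both:
fV = (1/ρ)|∂P/∂n| + V²/R  →  V² − fR·V + fR·V_g = 0
With fR = 7.29×10⁻⁵ × 979×10³ m = 71.4 m/s:
V = [fR − √((fR)² − 4 fR V_g)]/2 = [71.4 − √(71.4² − 4×71.4×9.47)]/2 = 11.2 m/s
Supergeostrophic (V > V_g = 9.47 m/s), as expected around a high.
Converting: 11.2 m/s × 1.944 = 21.8 knots

21.8 knots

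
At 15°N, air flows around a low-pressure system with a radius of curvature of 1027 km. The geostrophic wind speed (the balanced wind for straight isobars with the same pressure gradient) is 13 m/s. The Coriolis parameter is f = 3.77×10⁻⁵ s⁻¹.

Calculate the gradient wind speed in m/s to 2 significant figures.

Around a low, centrifugal force acts outward with Coriolis, so pressure-gradient force balances both:
(1/ρ)|∂P/∂n| = fV + V²/R  →  V² + fR·V − fR·V_g = 0
With fR = 3.77×10⁻⁵ × 1027×10³ m = 38.7 m/s:
V = [−fR + √((fR)² + 4 fR V_g)]/2 = [−38.7 + √(38.7² + 4×38.7×13)]/2 = 10.3 m/s
Subgeostrophic (V < V_g = 13 m/s), as expected around a low.

10 m/s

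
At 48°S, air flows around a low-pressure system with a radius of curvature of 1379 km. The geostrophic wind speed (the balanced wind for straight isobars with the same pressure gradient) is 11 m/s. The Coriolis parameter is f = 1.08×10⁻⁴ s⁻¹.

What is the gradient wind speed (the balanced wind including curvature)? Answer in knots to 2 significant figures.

20 knots

Around a low, centrifugal force acts outward with Coriolis, so pressure-gradient force balances both:
(1/ρ)|∂P/∂n| = fV + V²/R  →  V² + fR·V − fR·V_g = 0
With fR = 1.08×10⁻⁴ × 1379×10³ m = 149 m/s:
V = [−fR + √((fR)² + 4 fR V_g)]/2 = [−149 + √(149² + 4×149×11)]/2 = 10.3 m/s
Subgeostrophic (V < V_g = 11 m/s), as expected around a low.
Converting: 10.3 m/s × 1.944 = 20 knots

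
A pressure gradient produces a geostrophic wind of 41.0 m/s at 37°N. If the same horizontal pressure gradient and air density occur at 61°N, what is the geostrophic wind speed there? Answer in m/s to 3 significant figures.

28.2 m/s

With the same pressure gradient and density, V_g ∝ 1/f ∝ 1/sin φ.
V₂ = V₁ · sin φ₁ / sin φ₂ = 41.0 × sin 37° / sin 61°
V₂ = 41.0 × 0.6018/0.8746 = 28.2 m/s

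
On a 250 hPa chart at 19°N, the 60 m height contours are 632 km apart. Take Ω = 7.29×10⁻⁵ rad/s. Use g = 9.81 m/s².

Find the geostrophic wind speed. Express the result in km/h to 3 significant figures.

Coriolis parameter at 19°N:
f = 2Ω sin φ = 2 × 7.29×10⁻⁵ × sin 19° = 4.75×10⁻⁵ s⁻¹
Height gradient: |∂Z/∂n| = 60 m / 632000 m = 9.49×10⁻⁵
On a pressure surface, geostrophic balance gives V_g = (g/f)|∂Z/∂n|:
V_g = 9.81 × 9.49×10⁻⁵ / 4.75×10⁻⁵ = 19.6 m/s
Converting: 19.6 m/s × 3.6 = 70.6 km/h

70.6 km/h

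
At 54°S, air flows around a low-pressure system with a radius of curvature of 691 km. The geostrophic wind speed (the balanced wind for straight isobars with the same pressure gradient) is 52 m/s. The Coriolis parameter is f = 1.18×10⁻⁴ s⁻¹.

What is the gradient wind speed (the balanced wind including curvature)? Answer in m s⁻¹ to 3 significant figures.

36.1 m s⁻¹

Around a low, centrifugal force acts outward with Coriolis, so pressure-gradient force balances both:
(1/ρ)|∂P/∂n| = fV + V²/R  →  V² + fR·V − fR·V_g = 0
With fR = 1.18×10⁻⁴ × 691×10³ m = 81.5 m/s:
V = [−fR + √((fR)² + 4 fR V_g)]/2 = [−81.5 + √(81.5² + 4×81.5×52)]/2 = 36.1 m/s
Subgeostrophic (V < V_g = 52 m/s), as expected around a low.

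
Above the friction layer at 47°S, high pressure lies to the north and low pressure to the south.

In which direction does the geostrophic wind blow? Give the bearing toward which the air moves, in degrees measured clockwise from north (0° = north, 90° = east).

090°

The pressure-gradient force points toward the south (bearing 180°).
Geostrophic balance: in the Southern Hemisphere the Coriolis force deflects motion to the left, so the geostrophic wind blows 90° to the left of the pressure-gradient force (low pressure on the right).
Rotating 180° by 90° counterclockwise gives 090° — the wind blows toward the east.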